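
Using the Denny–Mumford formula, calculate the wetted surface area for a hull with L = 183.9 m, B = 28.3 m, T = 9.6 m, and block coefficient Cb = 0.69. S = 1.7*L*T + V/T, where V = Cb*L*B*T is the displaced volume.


Formula: S = 1.7*L*T + V/T with V = Cb*L*B*T, i.e. S = L * (1.7*T + Cb*B)
Step 1 — 1.7*T = 1.7 * 9.6 = 16.32 m
Step 2 — Cb*B = 0.69 * 28.3 = 19.527 m
Step 3 — 1.7*T + Cb*B = 16.32 + 19.527 = 35.847 m
Step 4 — S = 183.9 * 35.847 ≈ 6592.3 m^2 (5 s.f.)

6592.3 m^2


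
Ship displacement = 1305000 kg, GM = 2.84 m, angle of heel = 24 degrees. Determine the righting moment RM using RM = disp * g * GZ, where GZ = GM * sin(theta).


Formula: GZ = GM * sin(theta); RM = disp * g * GZ
Step 1 — GZ = 2.84 * sin(24°) = 2.84 * 0.406737 = 1.155133 m
Step 2 — RM = 1305000 * 9.81 * 1.155133 ≈ 14788000 N·m (5 s.f.)

14788000 N·m


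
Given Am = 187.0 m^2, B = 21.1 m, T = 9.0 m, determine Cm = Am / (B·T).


Formula: Cm = Am / (B * T)
Step 1 — B * T = 21.1 * 9.0 = 189.9 m^2
Step 2 — Cm = 187.0 / 189.9 ≈ 0.98473 (5 s.f.)

0.98473


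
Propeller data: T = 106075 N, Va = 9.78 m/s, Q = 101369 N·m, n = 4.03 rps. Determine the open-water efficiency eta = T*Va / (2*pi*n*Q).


Formula: eta = T * Va / (2 * pi * n * Q)
Step 1 — numerator = T * Va = 106075 * 9.78 = 1037413.5
Step 2 — 2 * pi * n = 2 * pi * 4.03 = 25.321237
Step 3 — denominator = 25.321237 * 101369 = 2566788.47
Step 4 — eta = 1037413.5 / 2566788.47 ≈ 0.40417 (5 s.f.)

0.40417


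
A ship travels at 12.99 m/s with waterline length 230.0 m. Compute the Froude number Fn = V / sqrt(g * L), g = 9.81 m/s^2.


Formula: Fn = V / sqrt(g * L)
Step 1 — g * L = 9.81 * 230.0 = 2256.3
Step 2 — sqrt(g * L) = sqrt(2256.3) = 47.500526
Step 3 — Fn = 12.99 / 47.500526 ≈ 0.27347 (5 s.f.)

0.27347


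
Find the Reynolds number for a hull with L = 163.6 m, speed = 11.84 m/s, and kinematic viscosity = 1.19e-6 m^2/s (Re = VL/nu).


Formula: Re = V * L / nu
Step 1 — V * L = 11.84 * 163.6 = 1937.024 m^2/s
Step 2 — Re = 1937.024 / 1.19e-6 = 1.63e+09

1.63e+09


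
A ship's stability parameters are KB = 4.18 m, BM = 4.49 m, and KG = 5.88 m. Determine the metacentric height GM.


Formula: GM = KB + BM - KG
Step 1 — KM = KB + BM = 4.18 + 4.49 = 8.67 m
Step 2 — GM = KM - KG = 8.67 - 5.88 = 2.79 m

2.79 m


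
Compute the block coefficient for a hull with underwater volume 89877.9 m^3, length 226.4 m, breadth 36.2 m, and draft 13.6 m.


Formula: Cb = V / (L * B * T)
Step 1 — L * B * T = 226.4 * 36.2 * 13.6 = 111461.248 m^3
Step 2 — Cb = 89877.9 / 111461.248 ≈ 0.80636 (5 s.f.)

0.80636


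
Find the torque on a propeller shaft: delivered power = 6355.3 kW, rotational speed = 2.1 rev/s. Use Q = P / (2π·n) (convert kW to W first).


Formula: Q = P_W / (2 * pi * n)
Step 1 — P_W = 6355.3 kW * 1000 = 6355300.0 W
Step 2 — 2 * pi * n = 2 * pi * 2.1 = 13.194689
Step 3 — Q = 6355300.0 / 13.194689 ≈ 481660 N·m (5 s.f.)

481660 N·m


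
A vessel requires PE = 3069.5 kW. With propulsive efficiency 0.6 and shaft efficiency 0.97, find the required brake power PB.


Formula: PB = PE / (eta_D * eta_S)
Step 1 — combined efficiency = eta_D * eta_S = 0.6 * 0.97 = 0.582
Step 2 — PB = 3069.5 / 0.582 ≈ 5274.1 kW (5 s.f.)

5274.1 kW


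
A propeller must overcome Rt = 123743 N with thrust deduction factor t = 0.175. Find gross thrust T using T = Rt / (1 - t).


Formula: T = Rt / (1 - t)
Step 1 — (1 - t) = 1 - 0.175 = 0.825
Step 2 — T = 123743 / 0.825 ≈ 149990 N (5 s.f.)

149990 N


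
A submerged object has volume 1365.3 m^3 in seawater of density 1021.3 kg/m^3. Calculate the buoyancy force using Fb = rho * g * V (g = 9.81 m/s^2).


Formula: Fb = rho * g * V
Substituting: Fb = 1021.3 * 9.81 * 1365.3
Intermediate: 1021.3 * 9.81 = 10018.953
Result: Fb = 10018.953 * 1365.3 ≈ 13679000 N (5 s.f.)

13679000 N


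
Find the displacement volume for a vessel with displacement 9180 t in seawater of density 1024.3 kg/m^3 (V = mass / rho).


Formula: V = mass / rho
Step 1 — convert tonnes to kg: 9180 t * 1000 = 9180000 kg
Step 2 — V = 9180000 / 1024.3 ≈ 8962.2 m^3 (5 s.f.)

8962.2 m^3


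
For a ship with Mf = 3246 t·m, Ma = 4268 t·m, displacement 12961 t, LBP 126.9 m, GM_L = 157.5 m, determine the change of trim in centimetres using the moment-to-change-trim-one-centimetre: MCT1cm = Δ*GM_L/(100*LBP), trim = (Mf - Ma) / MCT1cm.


Formula: net trimming moment = Mf - Ma; MCT1cm = Δ*GM_L/(100*LBP); trim = net moment / MCT1cm
Step 1 — net trimming moment = 3246 - 4268 = -1022 t·m
Step 2 — MCT1cm = 12961 * 157.5 / (100 * 126.9) = 160.8635 t·m/cm
Step 3 — trim = -1022 / 160.8635 ≈ -6.3532 cm (5 s.f.)

-6.3532 cm


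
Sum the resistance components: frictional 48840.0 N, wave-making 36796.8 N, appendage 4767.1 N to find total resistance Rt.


Formula: Rt = Rf + Rw + Ra
Substituting: Rt = 48840.0 + 36796.8 + 4767.1
Result: Rt = 90403.9 N

90403.9 N


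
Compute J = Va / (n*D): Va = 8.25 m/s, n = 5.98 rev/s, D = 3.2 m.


Formula: J = Va / (n * D)
Step 1 — n * D = 5.98 * 3.2 = 19.136
Step 2 — J = 8.25 / 19.136 ≈ 0.43112 (5 s.f.)

0.43112


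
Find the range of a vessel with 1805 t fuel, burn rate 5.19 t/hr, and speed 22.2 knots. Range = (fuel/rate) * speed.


Formula: endurance = fuel / rate; range = endurance * speed
Step 1 — endurance = 1805 / 5.19 = 347.7842 hours
Step 2 — range = 347.7842 * 22.2 ≈ 7720.8 nautical miles (5 s.f.)

7720.8 NM


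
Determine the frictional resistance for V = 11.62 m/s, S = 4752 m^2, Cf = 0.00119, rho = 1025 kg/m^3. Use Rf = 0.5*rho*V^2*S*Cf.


Formula: Rf = 0.5 * rho * V^2 * S * Cf
Step 1 — V^2 = 11.62^2 = 135.0244
Step 2 — 0.5 * rho * V^2 = 0.5 * 1025 * 135.0244 = 69200.005
Step 3 — Rf = 69200.005 * 4752 * 0.00119 ≈ 391320 N (5 s.f.)

391320 N


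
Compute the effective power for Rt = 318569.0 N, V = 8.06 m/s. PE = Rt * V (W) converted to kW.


Formula: PE = Rt * V / 1000 (kW)
Step 1 — PE (W) = 318569.0 * 8.06 = 2567666.14 W
Step 2 — PE (kW) = 2567666.14 / 1000 ≈ 2567.7 kW (5 s.f.)

2567.7 kW


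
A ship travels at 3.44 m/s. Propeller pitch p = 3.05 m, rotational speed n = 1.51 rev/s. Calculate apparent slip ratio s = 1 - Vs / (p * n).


Formula: s = 1 - Vs / (p * n)
Step 1 — p * n = 3.05 * 1.51 = 4.6055
Step 2 — Vs / (p*n) = 3.44 / 4.6055 = 0.746933 (6 d.p.)
Step 3 — s = 1 - 0.746933 = 0.253067

0.253067


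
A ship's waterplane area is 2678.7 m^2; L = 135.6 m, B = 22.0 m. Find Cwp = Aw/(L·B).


Formula: Cwp = Aw / (L * B)
Step 1 — L * B = 135.6 * 22.0 = 2983.2 m^2
Step 2 — Cwp = 2678.7 / 2983.2 ≈ 0.89793 (5 s.f.)

0.89793


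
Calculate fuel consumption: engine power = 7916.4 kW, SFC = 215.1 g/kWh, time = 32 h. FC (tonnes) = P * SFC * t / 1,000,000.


Formula: FC (tonnes) = P * SFC * t / 1,000,000
Step 1 — P * SFC * t = 7916.4 * 215.1 * 32 = 54490164.48 g
Step 2 — FC (tonnes) = 54490164.48 / 1,000,000 ≈ 54.490 tonnes (5 s.f.)

54.490 tonnes


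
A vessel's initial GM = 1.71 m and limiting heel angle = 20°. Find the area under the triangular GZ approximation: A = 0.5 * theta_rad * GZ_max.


Formula: GZ_max = GM * sin(theta); Area = 0.5 * theta_rad * GZ_max
Step 1 — GZ_max = 1.71 * sin(20°) = 1.71 * 0.34202 = 0.584854 m
Step 2 — theta_rad = 20 * pi/180 = 0.349066 rad
Step 3 — Area = 0.5 * 0.349066 * 0.584854 ≈ 0.10208 m·rad (5 s.f.)

0.10208 m·rad


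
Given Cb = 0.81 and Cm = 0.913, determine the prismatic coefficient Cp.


Formula: Cp = Cb / Cm
Substituting: Cp = 0.81 / 0.913
Result: Cp ≈ 0.88719 (5 s.f.)

0.88719


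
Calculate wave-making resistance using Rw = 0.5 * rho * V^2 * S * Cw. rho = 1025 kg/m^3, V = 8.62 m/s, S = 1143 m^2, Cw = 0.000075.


Formula: Rw = 0.5 * rho * V^2 * S * Cw
Step 1 — V^2 = 8.62^2 = 74.3044
Step 2 — 0.5 * rho * V^2 = 0.5 * 1025 * 74.3044 = 38081.005
Step 3 — Rw = 38081.005 * 1143 * 0.000075 ≈ 3264.5 N (5 s.f.)

3264.5 N


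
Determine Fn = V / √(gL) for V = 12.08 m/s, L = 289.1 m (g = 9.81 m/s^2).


Formula: Fn = V / sqrt(g * L)
Step 1 — g * L = 9.81 * 289.1 = 2836.071
Step 2 — sqrt(g * L) = sqrt(2836.071) = 53.254774
Step 3 — Fn = 12.08 / 53.254774 ≈ 0.22683 (5 s.f.)

0.22683


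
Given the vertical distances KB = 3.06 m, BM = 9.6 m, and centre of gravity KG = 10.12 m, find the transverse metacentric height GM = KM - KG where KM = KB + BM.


Formula: GM = KB + BM - KG
Step 1 — KM = KB + BM = 3.06 + 9.6 = 12.66 m
Step 2 — GM = KM - KG = 12.66 - 10.12 = 2.54 m

2.54 m


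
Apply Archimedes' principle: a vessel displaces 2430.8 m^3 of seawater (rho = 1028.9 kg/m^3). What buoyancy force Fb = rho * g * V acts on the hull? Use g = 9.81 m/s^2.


Formula: Fb = rho * g * V
Substituting: Fb = 1028.9 * 9.81 * 2430.8
Intermediate: 1028.9 * 9.81 = 10093.509
Result: Fb = 10093.509 * 2430.8 ≈ 24535000 N (5 s.f.)

24535000 N


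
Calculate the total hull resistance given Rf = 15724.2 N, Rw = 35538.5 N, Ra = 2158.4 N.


Formula: Rt = Rf + Rw + Ra
Substituting: Rt = 15724.2 + 35538.5 + 2158.4
Result: Rt = 53421.1 N

53421.1 N


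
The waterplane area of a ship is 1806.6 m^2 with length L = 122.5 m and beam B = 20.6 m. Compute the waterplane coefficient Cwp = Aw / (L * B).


Formula: Cwp = Aw / (L * B)
Step 1 — L * B = 122.5 * 20.6 = 2523.5 m^2
Step 2 — Cwp = 1806.6 / 2523.5 ≈ 0.71591 (5 s.f.)

0.71591


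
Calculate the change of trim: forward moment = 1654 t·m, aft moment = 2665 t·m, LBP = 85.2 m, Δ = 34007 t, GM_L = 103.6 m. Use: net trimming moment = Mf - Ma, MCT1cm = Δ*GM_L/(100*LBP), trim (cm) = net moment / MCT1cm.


Formula: net trimming moment = Mf - Ma; MCT1cm = Δ*GM_L/(100*LBP); trim = net moment / MCT1cm
Step 1 — net trimming moment = 1654 - 2665 = -1011 t·m
Step 2 — MCT1cm = 34007 * 103.6 / (100 * 85.2) = 413.5123 t·m/cm
Step 3 — trim = -1011 / 413.5123 ≈ -2.4449 cm (5 s.f.)

-2.4449 cm


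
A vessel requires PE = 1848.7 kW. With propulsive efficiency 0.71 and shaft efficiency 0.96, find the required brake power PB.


Formula: PB = PE / (eta_D * eta_S)
Step 1 — combined efficiency = eta_D * eta_S = 0.71 * 0.96 = 0.6816
Step 2 — PB = 1848.7 / 0.6816 ≈ 2712.3 kW (5 s.f.)

2712.3 kW


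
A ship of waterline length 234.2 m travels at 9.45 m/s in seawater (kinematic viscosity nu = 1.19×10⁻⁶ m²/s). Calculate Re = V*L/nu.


Formula: Re = V * L / nu
Step 1 — V * L = 9.45 * 234.2 = 2213.19 m^2/s
Step 2 — Re = 2213.19 / 1.19e-6 = 1.86e+09

1.86e+09


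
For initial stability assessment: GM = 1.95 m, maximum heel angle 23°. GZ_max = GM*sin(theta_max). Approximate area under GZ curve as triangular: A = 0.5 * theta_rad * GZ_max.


Formula: GZ_max = GM * sin(theta); Area = 0.5 * theta_rad * GZ_max
Step 1 — GZ_max = 1.95 * sin(23°) = 1.95 * 0.390731 = 0.761925 m
Step 2 — theta_rad = 23 * pi/180 = 0.401426 rad
Step 3 — Area = 0.5 * 0.401426 * 0.761925 ≈ 0.15293 m·rad (5 s.f.)

0.15293 m·rad


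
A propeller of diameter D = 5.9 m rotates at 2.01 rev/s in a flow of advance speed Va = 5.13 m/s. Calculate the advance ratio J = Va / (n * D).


Formula: J = Va / (n * D)
Step 1 — n * D = 2.01 * 5.9 = 11.859
Step 2 — J = 5.13 / 11.859 ≈ 0.43258 (5 s.f.)

0.43258


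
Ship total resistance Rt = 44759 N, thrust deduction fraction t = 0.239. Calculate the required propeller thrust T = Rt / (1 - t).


Formula: T = Rt / (1 - t)
Step 1 — (1 - t) = 1 - 0.239 = 0.761
Step 2 — T = 44759 / 0.761 ≈ 58816 N (5 s.f.)

58816 N


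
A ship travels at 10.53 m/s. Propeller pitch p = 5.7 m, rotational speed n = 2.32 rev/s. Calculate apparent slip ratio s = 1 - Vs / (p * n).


Formula: s = 1 - Vs / (p * n)
Step 1 — p * n = 5.7 * 2.32 = 13.224
Step 2 — Vs / (p*n) = 10.53 / 13.224 = 0.796279 (6 d.p.)
Step 3 — s = 1 - 0.796279 = 0.203721

0.203721


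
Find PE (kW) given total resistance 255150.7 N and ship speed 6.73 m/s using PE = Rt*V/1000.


Formula: PE = Rt * V / 1000 (kW)
Step 1 — PE (W) = 255150.7 * 6.73 = 1717164.211 W
Step 2 — PE (kW) = 1717164.211 / 1000 ≈ 1717.2 kW (5 s.f.)

1717.2 kW


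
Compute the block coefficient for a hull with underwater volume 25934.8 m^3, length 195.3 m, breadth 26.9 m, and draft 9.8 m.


Formula: Cb = V / (L * B * T)
Step 1 — L * B * T = 195.3 * 26.9 * 9.8 = 51484.986 m^3
Step 2 — Cb = 25934.8 / 51484.986 ≈ 0.50374 (5 s.f.)

0.50374


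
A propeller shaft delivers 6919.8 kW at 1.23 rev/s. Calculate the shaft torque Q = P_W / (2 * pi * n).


Formula: Q = P_W / (2 * pi * n)
Step 1 — P_W = 6919.8 kW * 1000 = 6919800.0 W
Step 2 — 2 * pi * n = 2 * pi * 1.23 = 7.728318
Step 3 — Q = 6919800.0 / 7.728318 ≈ 895380 N·m (5 s.f.)

895380 N·m


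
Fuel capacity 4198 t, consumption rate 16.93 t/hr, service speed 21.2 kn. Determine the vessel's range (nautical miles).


Formula: endurance = fuel / rate; range = endurance * speed
Step 1 — endurance = 4198 / 16.93 = 247.9622 hours
Step 2 — range = 247.9622 * 21.2 ≈ 5256.8 nautical miles (5 s.f.)

5256.8 NM


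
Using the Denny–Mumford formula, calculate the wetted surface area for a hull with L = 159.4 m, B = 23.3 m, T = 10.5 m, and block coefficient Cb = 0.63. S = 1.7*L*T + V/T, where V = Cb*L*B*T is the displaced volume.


Formula: S = 1.7*L*T + V/T with V = Cb*L*B*T, i.e. S = L * (1.7*T + Cb*B)
Step 1 — 1.7*T = 1.7 * 10.5 = 17.85 m
Step 2 — Cb*B = 0.63 * 23.3 = 14.679 m
Step 3 — 1.7*T + Cb*B = 17.85 + 14.679 = 32.529 m
Step 4 — S = 159.4 * 32.529 ≈ 5185.1 m^2 (5 s.f.)

5185.1 m^2


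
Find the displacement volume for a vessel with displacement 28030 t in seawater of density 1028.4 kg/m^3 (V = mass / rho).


Formula: V = mass / rho
Step 1 — convert tonnes to kg: 28030 t * 1000 = 28030000 kg
Step 2 — V = 28030000 / 1028.4 ≈ 27256 m^3 (5 s.f.)

27256 m^3


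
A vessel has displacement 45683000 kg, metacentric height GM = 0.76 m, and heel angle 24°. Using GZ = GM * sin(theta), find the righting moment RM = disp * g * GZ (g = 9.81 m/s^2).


Formula: GZ = GM * sin(theta); RM = disp * g * GZ
Step 1 — GZ = 0.76 * sin(24°) = 0.76 * 0.406737 = 0.30912 m
Step 2 — RM = 45683000 * 9.81 * 0.30912 ≈ 138530000 N·m (5 s.f.)

138530000 N·m


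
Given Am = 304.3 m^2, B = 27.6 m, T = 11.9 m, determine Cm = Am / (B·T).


Formula: Cm = Am / (B * T)
Step 1 — B * T = 27.6 * 11.9 = 328.44 m^2
Step 2 — Cm = 304.3 / 328.44 ≈ 0.92650 (5 s.f.)

0.92650


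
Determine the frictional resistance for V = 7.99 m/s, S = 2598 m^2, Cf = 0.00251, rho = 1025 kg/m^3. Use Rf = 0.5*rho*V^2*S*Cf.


Formula: Rf = 0.5 * rho * V^2 * S * Cf
Step 1 — V^2 = 7.99^2 = 63.8401
Step 2 — 0.5 * rho * V^2 = 0.5 * 1025 * 63.8401 = 32718.05125
Step 3 — Rf = 32718.05125 * 2598 * 0.00251 ≈ 213350 N (5 s.f.)

213350 N


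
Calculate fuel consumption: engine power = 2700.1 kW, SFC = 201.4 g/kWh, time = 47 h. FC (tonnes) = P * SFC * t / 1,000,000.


Formula: FC (tonnes) = P * SFC * t / 1,000,000
Step 1 — P * SFC * t = 2700.1 * 201.4 * 47 = 25558606.58 g
Step 2 — FC (tonnes) = 25558606.58 / 1,000,000 ≈ 25.559 tonnes (5 s.f.)

25.559 tonnes


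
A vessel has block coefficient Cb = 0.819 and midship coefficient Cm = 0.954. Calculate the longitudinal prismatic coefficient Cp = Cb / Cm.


Formula: Cp = Cb / Cm
Substituting: Cp = 0.819 / 0.954
Result: Cp ≈ 0.85849 (5 s.f.)

0.85849


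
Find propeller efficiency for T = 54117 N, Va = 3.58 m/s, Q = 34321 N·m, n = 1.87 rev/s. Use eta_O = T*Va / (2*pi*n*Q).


Formula: eta = T * Va / (2 * pi * n * Q)
Step 1 — numerator = T * Va = 54117 * 3.58 = 193738.86
Step 2 — 2 * pi * n = 2 * pi * 1.87 = 11.749557
Step 3 — denominator = 11.749557 * 34321 = 403256.55
Step 4 — eta = 193738.86 / 403256.55 ≈ 0.48044 (5 s.f.)

0.48044


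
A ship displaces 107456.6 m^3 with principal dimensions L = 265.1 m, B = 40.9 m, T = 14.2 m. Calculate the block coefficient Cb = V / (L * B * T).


Formula: Cb = V / (L * B * T)
Step 1 — L * B * T = 265.1 * 40.9 * 14.2 = 153964.778 m^3
Step 2 — Cb = 107456.6 / 153964.778 ≈ 0.69793 (5 s.f.)

0.69793


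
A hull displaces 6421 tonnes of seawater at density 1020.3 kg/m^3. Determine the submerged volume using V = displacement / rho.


Formula: V = mass / rho
Step 1 — convert tonnes to kg: 6421 t * 1000 = 6421000 kg
Step 2 — V = 6421000 / 1020.3 ≈ 6293.2 m^3 (5 s.f.)

6293.2 m^3


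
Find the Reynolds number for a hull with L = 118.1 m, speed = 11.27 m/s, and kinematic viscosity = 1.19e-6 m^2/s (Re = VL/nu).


Formula: Re = V * L / nu
Step 1 — V * L = 11.27 * 118.1 = 1330.987 m^2/s
Step 2 — Re = 1330.987 / 1.19e-6 = 1.12e+09

1.12e+09


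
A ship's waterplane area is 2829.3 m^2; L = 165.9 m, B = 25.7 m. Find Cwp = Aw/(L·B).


Formula: Cwp = Aw / (L * B)
Step 1 — L * B = 165.9 * 25.7 = 4263.63 m^2
Step 2 — Cwp = 2829.3 / 4263.63 ≈ 0.66359 (5 s.f.)

0.66359


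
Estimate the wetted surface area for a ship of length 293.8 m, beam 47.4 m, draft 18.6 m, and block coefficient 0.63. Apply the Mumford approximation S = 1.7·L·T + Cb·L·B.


Formula: S = 1.7*L*T + V/T with V = Cb*L*B*T, i.e. S = L * (1.7*T + Cb*B)
Step 1 — 1.7*T = 1.7 * 18.6 = 31.62 m
Step 2 — Cb*B = 0.63 * 47.4 = 29.862 m
Step 3 — 1.7*T + Cb*B = 31.62 + 29.862 = 61.482 m
Step 4 — S = 293.8 * 61.482 ≈ 18063 m^2 (5 s.f.)

18063 m^2


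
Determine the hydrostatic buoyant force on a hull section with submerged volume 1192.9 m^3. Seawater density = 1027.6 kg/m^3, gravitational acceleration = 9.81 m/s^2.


Formula: Fb = rho * g * V
Substituting: Fb = 1027.6 * 9.81 * 1192.9
Intermediate: 1027.6 * 9.81 = 10080.756
Result: Fb = 10080.756 * 1192.9 ≈ 12025000 N (5 s.f.)

12025000 N


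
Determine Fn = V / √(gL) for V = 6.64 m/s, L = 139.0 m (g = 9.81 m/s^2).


Formula: Fn = V / sqrt(g * L)
Step 1 — g * L = 9.81 * 139.0 = 1363.59
Step 2 — sqrt(g * L) = sqrt(1363.59) = 36.92682
Step 3 — Fn = 6.64 / 36.92682 ≈ 0.17982 (5 s.f.)

0.17982


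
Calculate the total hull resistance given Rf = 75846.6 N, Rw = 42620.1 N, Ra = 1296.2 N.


Formula: Rt = Rf + Rw + Ra
Substituting: Rt = 75846.6 + 42620.1 + 1296.2
Result: Rt = 119762.9 N

119762.9 N


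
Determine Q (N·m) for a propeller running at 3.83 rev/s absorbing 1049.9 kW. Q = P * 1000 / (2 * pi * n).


Formula: Q = P_W / (2 * pi * n)
Step 1 — P_W = 1049.9 kW * 1000 = 1049900.0 W
Step 2 — 2 * pi * n = 2 * pi * 3.83 = 24.0646
Step 3 — Q = 1049900.0 / 24.0646 ≈ 43628 N·m (5 s.f.)

43628 N·m


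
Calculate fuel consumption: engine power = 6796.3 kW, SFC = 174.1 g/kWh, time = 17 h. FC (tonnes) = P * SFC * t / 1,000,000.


Formula: FC (tonnes) = P * SFC * t / 1,000,000
Step 1 — P * SFC * t = 6796.3 * 174.1 * 17 = 20115009.11 g
Step 2 — FC (tonnes) = 20115009.11 / 1,000,000 ≈ 20.115 tonnes (5 s.f.)

20.115 tonnes


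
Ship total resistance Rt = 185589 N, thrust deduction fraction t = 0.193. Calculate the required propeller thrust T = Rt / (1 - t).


Formula: T = Rt / (1 - t)
Step 1 — (1 - t) = 1 - 0.193 = 0.807
Step 2 — T = 185589 / 0.807 ≈ 229970 N (5 s.f.)

229970 N


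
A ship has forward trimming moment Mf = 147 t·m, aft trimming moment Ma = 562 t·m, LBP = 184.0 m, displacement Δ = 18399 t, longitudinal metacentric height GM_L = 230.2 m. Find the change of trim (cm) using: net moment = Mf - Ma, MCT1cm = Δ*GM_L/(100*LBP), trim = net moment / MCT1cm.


Formula: net trimming moment = Mf - Ma; MCT1cm = Δ*GM_L/(100*LBP); trim = net moment / MCT1cm
Step 1 — net trimming moment = 147 - 562 = -415 t·m
Step 2 — MCT1cm = 18399 * 230.2 / (100 * 184.0) = 230.1875 t·m/cm
Step 3 — trim = -415 / 230.1875 ≈ -1.8029 cm (5 s.f.)

-1.8029 cm


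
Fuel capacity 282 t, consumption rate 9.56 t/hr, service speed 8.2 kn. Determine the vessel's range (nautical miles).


Formula: endurance = fuel / rate; range = endurance * speed
Step 1 — endurance = 282 / 9.56 = 29.4979 hours
Step 2 — range = 29.4979 * 8.2 ≈ 241.88 nautical miles (5 s.f.)

241.88 NM


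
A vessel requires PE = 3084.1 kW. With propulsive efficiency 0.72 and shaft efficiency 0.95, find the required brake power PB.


Formula: PB = PE / (eta_D * eta_S)
Step 1 — combined efficiency = eta_D * eta_S = 0.72 * 0.95 = 0.684
Step 2 — PB = 3084.1 / 0.684 ≈ 4508.9 kW (5 s.f.)

4508.9 kW


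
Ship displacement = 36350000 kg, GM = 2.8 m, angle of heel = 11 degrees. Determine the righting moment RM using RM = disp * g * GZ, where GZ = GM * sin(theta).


Formula: GZ = GM * sin(theta); RM = disp * g * GZ
Step 1 — GZ = 2.8 * sin(11°) = 2.8 * 0.190809 = 0.534265 m
Step 2 — RM = 36350000 * 9.81 * 0.534265 ≈ 190520000 N·m (5 s.f.)

190520000 N·m


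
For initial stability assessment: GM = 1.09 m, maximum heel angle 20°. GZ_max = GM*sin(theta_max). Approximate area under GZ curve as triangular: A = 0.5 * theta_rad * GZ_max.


Formula: GZ_max = GM * sin(theta); Area = 0.5 * theta_rad * GZ_max
Step 1 — GZ_max = 1.09 * sin(20°) = 1.09 * 0.34202 = 0.372802 m
Step 2 — theta_rad = 20 * pi/180 = 0.349066 rad
Step 3 — Area = 0.5 * 0.349066 * 0.372802 ≈ 0.065066 m·rad (5 s.f.)

0.065066 m·rad


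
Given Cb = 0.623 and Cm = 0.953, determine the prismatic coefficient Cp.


Formula: Cp = Cb / Cm
Substituting: Cp = 0.623 / 0.953
Result: Cp ≈ 0.65373 (5 s.f.)

0.65373


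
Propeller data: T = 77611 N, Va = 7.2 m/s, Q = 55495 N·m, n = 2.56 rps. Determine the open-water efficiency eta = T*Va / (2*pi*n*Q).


Formula: eta = T * Va / (2 * pi * n * Q)
Step 1 — numerator = T * Va = 77611 * 7.2 = 558799.2
Step 2 — 2 * pi * n = 2 * pi * 2.56 = 16.084954
Step 3 — denominator = 16.084954 * 55495 = 892634.52
Step 4 — eta = 558799.2 / 892634.52 ≈ 0.62601 (5 s.f.)

0.62601


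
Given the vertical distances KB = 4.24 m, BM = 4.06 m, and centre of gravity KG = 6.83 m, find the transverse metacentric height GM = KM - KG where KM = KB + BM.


Formula: GM = KB + BM - KG
Step 1 — KM = KB + BM = 4.24 + 4.06 = 8.3 m
Step 2 — GM = KM - KG = 8.3 - 6.83 = 1.47 m

1.47 m


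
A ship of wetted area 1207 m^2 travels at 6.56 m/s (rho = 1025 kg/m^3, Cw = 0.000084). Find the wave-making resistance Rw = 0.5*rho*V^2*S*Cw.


Formula: Rw = 0.5 * rho * V^2 * S * Cw
Step 1 — V^2 = 6.56^2 = 43.0336
Step 2 — 0.5 * rho * V^2 = 0.5 * 1025 * 43.0336 = 22054.72
Step 3 — Rw = 22054.72 * 1207 * 0.000084 ≈ 2236.1 N (5 s.f.)

2236.1 N


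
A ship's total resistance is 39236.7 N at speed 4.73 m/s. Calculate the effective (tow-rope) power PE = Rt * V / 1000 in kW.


Formula: PE = Rt * V / 1000 (kW)
Step 1 — PE (W) = 39236.7 * 4.73 = 185589.591 W
Step 2 — PE (kW) = 185589.591 / 1000 ≈ 185.59 kW (5 s.f.)

185.59 kW


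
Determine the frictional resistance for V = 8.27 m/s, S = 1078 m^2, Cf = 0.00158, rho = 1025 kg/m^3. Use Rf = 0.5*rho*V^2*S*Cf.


Formula: Rf = 0.5 * rho * V^2 * S * Cf
Step 1 — V^2 = 8.27^2 = 68.3929
Step 2 — 0.5 * rho * V^2 = 0.5 * 1025 * 68.3929 = 35051.36125
Step 3 — Rf = 35051.36125 * 1078 * 0.00158 ≈ 59701 N (5 s.f.)

59701 N


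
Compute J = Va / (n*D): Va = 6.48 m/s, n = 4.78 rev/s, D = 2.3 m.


Formula: J = Va / (n * D)
Step 1 — n * D = 4.78 * 2.3 = 10.994
Step 2 — J = 6.48 / 10.994 ≈ 0.58941 (5 s.f.)

0.58941


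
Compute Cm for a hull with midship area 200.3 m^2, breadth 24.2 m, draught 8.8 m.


Formula: Cm = Am / (B * T)
Step 1 — B * T = 24.2 * 8.8 = 212.96 m^2
Step 2 — Cm = 200.3 / 212.96 ≈ 0.94055 (5 s.f.)

0.94055


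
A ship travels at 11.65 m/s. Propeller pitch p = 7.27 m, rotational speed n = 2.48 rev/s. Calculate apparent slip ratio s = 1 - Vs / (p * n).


Formula: s = 1 - Vs / (p * n)
Step 1 — p * n = 7.27 * 2.48 = 18.0296
Step 2 — Vs / (p*n) = 11.65 / 18.0296 = 0.64616 (6 d.p.)
Step 3 — s = 1 - 0.64616 = 0.35384

0.35384


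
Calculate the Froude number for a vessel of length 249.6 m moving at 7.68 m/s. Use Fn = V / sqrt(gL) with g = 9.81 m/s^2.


Formula: Fn = V / sqrt(g * L)
Step 1 — g * L = 9.81 * 249.6 = 2448.576
Step 2 — sqrt(g * L) = sqrt(2448.576) = 49.483088
Step 3 — Fn = 7.68 / 49.483088 ≈ 0.15520 (5 s.f.)

0.15520


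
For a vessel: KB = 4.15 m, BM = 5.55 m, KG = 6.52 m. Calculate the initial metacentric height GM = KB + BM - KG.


Formula: GM = KB + BM - KG
Step 1 — KM = KB + BM = 4.15 + 5.55 = 9.7 m
Step 2 — GM = KM - KG = 9.7 - 6.52 = 3.18 m

3.18 m


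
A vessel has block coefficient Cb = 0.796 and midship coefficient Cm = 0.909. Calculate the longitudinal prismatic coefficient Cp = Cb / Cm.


Formula: Cp = Cb / Cm
Substituting: Cp = 0.796 / 0.909
Result: Cp ≈ 0.87569 (5 s.f.)

0.87569


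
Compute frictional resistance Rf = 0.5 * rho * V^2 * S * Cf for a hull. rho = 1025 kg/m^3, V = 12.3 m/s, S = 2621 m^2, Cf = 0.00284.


Formula: Rf = 0.5 * rho * V^2 * S * Cf
Step 1 — V^2 = 12.3^2 = 151.29
Step 2 — 0.5 * rho * V^2 = 0.5 * 1025 * 151.29 = 77536.125
Step 3 — Rf = 77536.125 * 2621 * 0.00284 ≈ 577150 N (5 s.f.)

577150 N


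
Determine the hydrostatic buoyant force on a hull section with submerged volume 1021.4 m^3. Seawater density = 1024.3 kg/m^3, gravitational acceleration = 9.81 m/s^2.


Formula: Fb = rho * g * V
Substituting: Fb = 1024.3 * 9.81 * 1021.4
Intermediate: 1024.3 * 9.81 = 10048.383
Result: Fb = 10048.383 * 1021.4 ≈ 10263000 N (5 s.f.)

10263000 N


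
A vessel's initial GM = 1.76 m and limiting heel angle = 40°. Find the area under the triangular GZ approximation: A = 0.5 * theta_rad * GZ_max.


Formula: GZ_max = GM * sin(theta); Area = 0.5 * theta_rad * GZ_max
Step 1 — GZ_max = 1.76 * sin(40°) = 1.76 * 0.642788 = 1.131307 m
Step 2 — theta_rad = 40 * pi/180 = 0.698132 rad
Step 3 — Area = 0.5 * 0.698132 * 1.131307 ≈ 0.39490 m·rad (5 s.f.)

0.39490 m·rad


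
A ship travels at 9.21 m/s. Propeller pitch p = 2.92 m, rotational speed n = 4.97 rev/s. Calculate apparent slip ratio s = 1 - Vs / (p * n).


Formula: s = 1 - Vs / (p * n)
Step 1 — p * n = 2.92 * 4.97 = 14.5124
Step 2 — Vs / (p*n) = 9.21 / 14.5124 = 0.63463 (6 d.p.)
Step 3 — s = 1 - 0.63463 = 0.36537

0.36537


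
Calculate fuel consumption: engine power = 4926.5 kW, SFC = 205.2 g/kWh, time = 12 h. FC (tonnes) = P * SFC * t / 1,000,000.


Formula: FC (tonnes) = P * SFC * t / 1,000,000
Step 1 — P * SFC * t = 4926.5 * 205.2 * 12 = 12131013.6 g
Step 2 — FC (tonnes) = 12131013.6 / 1,000,000 ≈ 12.131 tonnes (5 s.f.)

12.131 tonnes


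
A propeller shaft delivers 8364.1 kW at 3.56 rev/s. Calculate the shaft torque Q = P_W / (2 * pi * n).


Formula: Q = P_W / (2 * pi * n)
Step 1 — P_W = 8364.1 kW * 1000 = 8364100.0 W
Step 2 — 2 * pi * n = 2 * pi * 3.56 = 22.36814
Step 3 — Q = 8364100.0 / 22.36814 ≈ 373930 N·m (5 s.f.)

373930 N·m


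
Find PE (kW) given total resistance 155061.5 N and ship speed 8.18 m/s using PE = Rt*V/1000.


Formula: PE = Rt * V / 1000 (kW)
Step 1 — PE (W) = 155061.5 * 8.18 = 1268403.07 W
Step 2 — PE (kW) = 1268403.07 / 1000 ≈ 1268.4 kW (5 s.f.)

1268.4 kW


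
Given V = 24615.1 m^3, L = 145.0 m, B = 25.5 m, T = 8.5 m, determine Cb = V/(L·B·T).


Formula: Cb = V / (L * B * T)
Step 1 — L * B * T = 145.0 * 25.5 * 8.5 = 31428.75 m^3
Step 2 — Cb = 24615.1 / 31428.75 ≈ 0.78320 (5 s.f.)

0.78320


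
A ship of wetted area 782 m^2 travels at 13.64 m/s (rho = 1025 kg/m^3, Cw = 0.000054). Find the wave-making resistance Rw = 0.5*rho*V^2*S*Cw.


Formula: Rw = 0.5 * rho * V^2 * S * Cw
Step 1 — V^2 = 13.64^2 = 186.0496
Step 2 — 0.5 * rho * V^2 = 0.5 * 1025 * 186.0496 = 95350.42
Step 3 — Rw = 95350.42 * 782 * 0.000054 ≈ 4026.5 N (5 s.f.)

4026.5 N


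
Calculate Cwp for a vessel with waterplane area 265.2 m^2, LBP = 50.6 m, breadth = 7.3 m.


Formula: Cwp = Aw / (L * B)
Step 1 — L * B = 50.6 * 7.3 = 369.38 m^2
Step 2 — Cwp = 265.2 / 369.38 ≈ 0.71796 (5 s.f.)

0.71796


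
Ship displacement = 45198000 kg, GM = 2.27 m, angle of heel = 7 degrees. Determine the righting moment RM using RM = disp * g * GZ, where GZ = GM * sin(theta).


Formula: GZ = GM * sin(theta); RM = disp * g * GZ
Step 1 — GZ = 2.27 * sin(7°) = 2.27 * 0.121869 = 0.276643 m
Step 2 — RM = 45198000 * 9.81 * 0.276643 ≈ 122660000 N·m (5 s.f.)

122660000 N·m


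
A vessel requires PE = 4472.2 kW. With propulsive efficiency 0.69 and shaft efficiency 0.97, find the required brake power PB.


Formula: PB = PE / (eta_D * eta_S)
Step 1 — combined efficiency = eta_D * eta_S = 0.69 * 0.97 = 0.6693
Step 2 — PB = 4472.2 / 0.6693 ≈ 6681.9 kW (5 s.f.)

6681.9 kW


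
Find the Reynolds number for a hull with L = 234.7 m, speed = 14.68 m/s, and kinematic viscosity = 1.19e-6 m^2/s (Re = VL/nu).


Formula: Re = V * L / nu
Step 1 — V * L = 14.68 * 234.7 = 3445.396 m^2/s
Step 2 — Re = 3445.396 / 1.19e-6 = 2.90e+09

2.90e+09


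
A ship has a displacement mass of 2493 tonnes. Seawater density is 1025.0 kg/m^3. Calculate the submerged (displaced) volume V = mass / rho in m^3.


Formula: V = mass / rho
Step 1 — convert tonnes to kg: 2493 t * 1000 = 2493000 kg
Step 2 — V = 2493000 / 1025.0 ≈ 2432.2 m^3 (5 s.f.)

2432.2 m^3


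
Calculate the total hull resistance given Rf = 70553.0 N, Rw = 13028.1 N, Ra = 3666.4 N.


Formula: Rt = Rf + Rw + Ra
Substituting: Rt = 70553.0 + 13028.1 + 3666.4
Result: Rt = 87247.5 N

87247.5 N


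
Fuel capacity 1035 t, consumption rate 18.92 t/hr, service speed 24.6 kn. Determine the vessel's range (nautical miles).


Formula: endurance = fuel / rate; range = endurance * speed
Step 1 — endurance = 1035 / 18.92 = 54.704 hours
Step 2 — range = 54.704 * 24.6 ≈ 1345.7 nautical miles (5 s.f.)

1345.7 NM


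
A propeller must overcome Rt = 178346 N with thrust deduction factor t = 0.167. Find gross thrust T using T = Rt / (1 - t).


Formula: T = Rt / (1 - t)
Step 1 — (1 - t) = 1 - 0.167 = 0.833
Step 2 — T = 178346 / 0.833 ≈ 214100 N (5 s.f.)

214100 N


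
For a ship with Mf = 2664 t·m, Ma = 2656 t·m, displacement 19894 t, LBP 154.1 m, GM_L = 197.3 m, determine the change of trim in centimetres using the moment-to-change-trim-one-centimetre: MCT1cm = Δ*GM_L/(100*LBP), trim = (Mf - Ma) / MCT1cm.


Formula: net trimming moment = Mf - Ma; MCT1cm = Δ*GM_L/(100*LBP); trim = net moment / MCT1cm
Step 1 — net trimming moment = 2664 - 2656 = 8 t·m
Step 2 — MCT1cm = 19894 * 197.3 / (100 * 154.1) = 254.7103 t·m/cm
Step 3 — trim = 8 / 254.7103 ≈ 0.031408 cm (5 s.f.)

0.031408 cm


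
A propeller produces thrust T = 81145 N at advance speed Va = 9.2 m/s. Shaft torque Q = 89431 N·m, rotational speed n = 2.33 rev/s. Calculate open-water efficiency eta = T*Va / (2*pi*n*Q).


Formula: eta = T * Va / (2 * pi * n * Q)
Step 1 — numerator = T * Va = 81145 * 9.2 = 746534.0
Step 2 — 2 * pi * n = 2 * pi * 2.33 = 14.639822
Step 3 — denominator = 14.639822 * 89431 = 1309253.92
Step 4 — eta = 746534.0 / 1309253.92 ≈ 0.57020 (5 s.f.)

0.57020


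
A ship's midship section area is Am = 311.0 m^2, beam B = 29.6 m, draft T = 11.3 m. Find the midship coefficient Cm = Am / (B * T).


Formula: Cm = Am / (B * T)
Step 1 — B * T = 29.6 * 11.3 = 334.48 m^2
Step 2 — Cm = 311.0 / 334.48 ≈ 0.92980 (5 s.f.)

0.92980


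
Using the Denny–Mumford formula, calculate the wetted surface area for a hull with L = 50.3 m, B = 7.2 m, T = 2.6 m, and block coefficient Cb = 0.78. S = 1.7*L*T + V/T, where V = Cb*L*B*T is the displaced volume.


Formula: S = 1.7*L*T + V/T with V = Cb*L*B*T, i.e. S = L * (1.7*T + Cb*B)
Step 1 — 1.7*T = 1.7 * 2.6 = 4.42 m
Step 2 — Cb*B = 0.78 * 7.2 = 5.616 m
Step 3 — 1.7*T + Cb*B = 4.42 + 5.616 = 10.036 m
Step 4 — S = 50.3 * 10.036 ≈ 504.81 m^2 (5 s.f.)

504.81 m^2


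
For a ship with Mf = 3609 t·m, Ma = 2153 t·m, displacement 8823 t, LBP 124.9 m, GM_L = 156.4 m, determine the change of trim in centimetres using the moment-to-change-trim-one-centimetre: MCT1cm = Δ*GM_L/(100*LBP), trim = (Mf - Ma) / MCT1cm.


Formula: net trimming moment = Mf - Ma; MCT1cm = Δ*GM_L/(100*LBP); trim = net moment / MCT1cm
Step 1 — net trimming moment = 3609 - 2153 = 1456 t·m
Step 2 — MCT1cm = 8823 * 156.4 / (100 * 124.9) = 110.4818 t·m/cm
Step 3 — trim = 1456 / 110.4818 ≈ 13.179 cm (5 s.f.)

13.179 cm


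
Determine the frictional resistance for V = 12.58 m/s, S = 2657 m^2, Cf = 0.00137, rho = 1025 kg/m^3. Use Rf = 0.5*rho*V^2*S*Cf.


Formula: Rf = 0.5 * rho * V^2 * S * Cf
Step 1 — V^2 = 12.58^2 = 158.2564
Step 2 — 0.5 * rho * V^2 = 0.5 * 1025 * 158.2564 = 81106.405
Step 3 — Rf = 81106.405 * 2657 * 0.00137 ≈ 295230 N (5 s.f.)

295230 N


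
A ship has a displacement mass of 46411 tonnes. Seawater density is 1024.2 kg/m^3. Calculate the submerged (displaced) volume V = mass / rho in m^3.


Formula: V = mass / rho
Step 1 — convert tonnes to kg: 46411 t * 1000 = 46411000 kg
Step 2 — V = 46411000 / 1024.2 ≈ 45314 m^3 (5 s.f.)

45314 m^3


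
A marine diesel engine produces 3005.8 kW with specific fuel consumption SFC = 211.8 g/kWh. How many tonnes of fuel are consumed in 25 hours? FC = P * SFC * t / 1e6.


Formula: FC (tonnes) = P * SFC * t / 1,000,000
Step 1 — P * SFC * t = 3005.8 * 211.8 * 25 = 15915711.0 g
Step 2 — FC (tonnes) = 15915711.0 / 1,000,000 ≈ 15.916 tonnes (5 s.f.)

15.916 tonnes


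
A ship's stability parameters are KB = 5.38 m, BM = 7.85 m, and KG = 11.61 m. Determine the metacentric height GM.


Formula: GM = KB + BM - KG
Step 1 — KM = KB + BM = 5.38 + 7.85 = 13.23 m
Step 2 — GM = KM - KG = 13.23 - 11.61 = 1.62 m

1.62 m


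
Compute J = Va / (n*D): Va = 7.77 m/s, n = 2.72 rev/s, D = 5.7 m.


Formula: J = Va / (n * D)
Step 1 — n * D = 2.72 * 5.7 = 15.504
Step 2 — J = 7.77 / 15.504 ≈ 0.50116 (5 s.f.)

0.50116


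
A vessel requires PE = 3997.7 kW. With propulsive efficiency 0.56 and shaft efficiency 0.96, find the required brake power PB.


Formula: PB = PE / (eta_D * eta_S)
Step 1 — combined efficiency = eta_D * eta_S = 0.56 * 0.96 = 0.5376
Step 2 — PB = 3997.7 / 0.5376 ≈ 7436.2 kW (5 s.f.)

7436.2 kW


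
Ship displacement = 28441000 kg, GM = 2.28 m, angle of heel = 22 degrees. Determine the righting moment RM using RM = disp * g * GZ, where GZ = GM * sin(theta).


Formula: GZ = GM * sin(theta); RM = disp * g * GZ
Step 1 — GZ = 2.28 * sin(22°) = 2.28 * 0.374607 = 0.854104 m
Step 2 — RM = 28441000 * 9.81 * 0.854104 ≈ 238300000 N·m (5 s.f.)

238300000 N·m


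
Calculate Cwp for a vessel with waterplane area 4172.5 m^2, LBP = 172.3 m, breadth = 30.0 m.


Formula: Cwp = Aw / (L * B)
Step 1 — L * B = 172.3 * 30.0 = 5169.0 m^2
Step 2 — Cwp = 4172.5 / 5169.0 ≈ 0.80722 (5 s.f.)

0.80722


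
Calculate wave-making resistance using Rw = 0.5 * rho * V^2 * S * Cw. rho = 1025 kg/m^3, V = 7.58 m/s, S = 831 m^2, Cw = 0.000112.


Formula: Rw = 0.5 * rho * V^2 * S * Cw
Step 1 — V^2 = 7.58^2 = 57.4564
Step 2 — 0.5 * rho * V^2 = 0.5 * 1025 * 57.4564 = 29446.405
Step 3 — Rw = 29446.405 * 831 * 0.000112 ≈ 2740.6 N (5 s.f.)

2740.6 N


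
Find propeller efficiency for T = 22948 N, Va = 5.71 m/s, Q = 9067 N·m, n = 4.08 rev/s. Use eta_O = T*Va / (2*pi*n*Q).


Formula: eta = T * Va / (2 * pi * n * Q)
Step 1 — numerator = T * Va = 22948 * 5.71 = 131033.08
Step 2 — 2 * pi * n = 2 * pi * 4.08 = 25.635396
Step 3 — denominator = 25.635396 * 9067 = 232436.14
Step 4 — eta = 131033.08 / 232436.14 ≈ 0.56374 (5 s.f.)

0.56374


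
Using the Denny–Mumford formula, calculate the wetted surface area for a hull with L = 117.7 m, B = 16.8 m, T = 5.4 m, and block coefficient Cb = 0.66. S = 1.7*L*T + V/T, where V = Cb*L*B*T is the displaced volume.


Formula: S = 1.7*L*T + V/T with V = Cb*L*B*T, i.e. S = L * (1.7*T + Cb*B)
Step 1 — 1.7*T = 1.7 * 5.4 = 9.18 m
Step 2 — Cb*B = 0.66 * 16.8 = 11.088 m
Step 3 — 1.7*T + Cb*B = 9.18 + 11.088 = 20.268 m
Step 4 — S = 117.7 * 20.268 ≈ 2385.5 m^2 (5 s.f.)

2385.5 m^2


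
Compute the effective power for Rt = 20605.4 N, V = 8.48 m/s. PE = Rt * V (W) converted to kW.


Formula: PE = Rt * V / 1000 (kW)
Step 1 — PE (W) = 20605.4 * 8.48 = 174733.792 W
Step 2 — PE (kW) = 174733.792 / 1000 ≈ 174.73 kW (5 s.f.)

174.73 kW


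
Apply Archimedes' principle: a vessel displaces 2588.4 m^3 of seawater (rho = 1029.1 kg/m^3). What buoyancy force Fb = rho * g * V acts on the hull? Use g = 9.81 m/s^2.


Formula: Fb = rho * g * V
Substituting: Fb = 1029.1 * 9.81 * 2588.4
Intermediate: 1029.1 * 9.81 = 10095.471
Result: Fb = 10095.471 * 2588.4 ≈ 26131000 N (5 s.f.)

26131000 N


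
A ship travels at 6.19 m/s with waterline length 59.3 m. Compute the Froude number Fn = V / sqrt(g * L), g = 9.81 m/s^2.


Formula: Fn = V / sqrt(g * L)
Step 1 — g * L = 9.81 * 59.3 = 581.733
Step 2 — sqrt(g * L) = sqrt(581.733) = 24.119142
Step 3 — Fn = 6.19 / 24.119142 ≈ 0.25664 (5 s.f.)

0.25664


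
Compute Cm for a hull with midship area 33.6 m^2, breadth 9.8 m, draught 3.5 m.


Formula: Cm = Am / (B * T)
Step 1 — B * T = 9.8 * 3.5 = 34.3 m^2
Step 2 — Cm = 33.6 / 34.3 ≈ 0.97959 (5 s.f.)

0.97959


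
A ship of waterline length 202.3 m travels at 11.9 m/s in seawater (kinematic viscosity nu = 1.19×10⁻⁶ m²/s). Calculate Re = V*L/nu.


Formula: Re = V * L / nu
Step 1 — V * L = 11.9 * 202.3 = 2407.37 m^2/s
Step 2 — Re = 2407.37 / 1.19e-6 = 2.02e+09

2.02e+09


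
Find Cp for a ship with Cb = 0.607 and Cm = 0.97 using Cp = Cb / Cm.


Formula: Cp = Cb / Cm
Substituting: Cp = 0.607 / 0.97
Result: Cp ≈ 0.62577 (5 s.f.)

0.62577


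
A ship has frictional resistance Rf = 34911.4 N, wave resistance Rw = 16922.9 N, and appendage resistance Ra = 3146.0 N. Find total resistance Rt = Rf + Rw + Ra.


Formula: Rt = Rf + Rw + Ra
Substituting: Rt = 34911.4 + 16922.9 + 3146.0
Result: Rt = 54980.3 N

54980.3 N


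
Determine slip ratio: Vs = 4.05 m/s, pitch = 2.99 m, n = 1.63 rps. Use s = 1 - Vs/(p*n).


Formula: s = 1 - Vs / (p * n)
Step 1 — p * n = 2.99 * 1.63 = 4.8737
Step 2 — Vs / (p*n) = 4.05 / 4.8737 = 0.830991 (6 d.p.)
Step 3 — s = 1 - 0.830991 = 0.169009

0.169009


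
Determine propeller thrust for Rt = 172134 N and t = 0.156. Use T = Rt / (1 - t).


Formula: T = Rt / (1 - t)
Step 1 — (1 - t) = 1 - 0.156 = 0.844
Step 2 — T = 172134 / 0.844 ≈ 203950 N (5 s.f.)

203950 N


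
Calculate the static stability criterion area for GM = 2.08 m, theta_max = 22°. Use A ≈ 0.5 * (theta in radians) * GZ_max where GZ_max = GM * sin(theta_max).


Formula: GZ_max = GM * sin(theta); Area = 0.5 * theta_rad * GZ_max
Step 1 — GZ_max = 2.08 * sin(22°) = 2.08 * 0.374607 = 0.779183 m
Step 2 — theta_rad = 22 * pi/180 = 0.383972 rad
Step 3 — Area = 0.5 * 0.383972 * 0.779183 ≈ 0.14959 m·rad (5 s.f.)

0.14959 m·rad


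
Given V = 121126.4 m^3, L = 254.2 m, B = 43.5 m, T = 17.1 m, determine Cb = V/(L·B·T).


Formula: Cb = V / (L * B * T)
Step 1 — L * B * T = 254.2 * 43.5 * 17.1 = 189086.67 m^3
Step 2 — Cb = 121126.4 / 189086.67 ≈ 0.64059 (5 s.f.)

0.64059


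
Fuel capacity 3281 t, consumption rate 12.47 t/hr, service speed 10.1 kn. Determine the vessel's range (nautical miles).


Formula: endurance = fuel / rate; range = endurance * speed
Step 1 — endurance = 3281 / 12.47 = 263.1115 hours
Step 2 — range = 263.1115 * 10.1 ≈ 2657.4 nautical miles (5 s.f.)

2657.4 NM


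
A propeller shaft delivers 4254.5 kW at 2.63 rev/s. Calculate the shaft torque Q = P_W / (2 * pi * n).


Formula: Q = P_W / (2 * pi * n)
Step 1 — P_W = 4254.5 kW * 1000 = 4254500.0 W
Step 2 — 2 * pi * n = 2 * pi * 2.63 = 16.524777
Step 3 — Q = 4254500.0 / 16.524777 ≈ 257460 N·m (5 s.f.)

257460 N·m


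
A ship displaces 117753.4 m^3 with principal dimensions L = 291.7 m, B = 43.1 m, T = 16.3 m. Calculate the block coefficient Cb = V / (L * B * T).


Formula: Cb = V / (L * B * T)
Step 1 — L * B * T = 291.7 * 43.1 * 16.3 = 204928.001 m^3
Step 2 — Cb = 117753.4 / 204928.001 ≈ 0.57461 (5 s.f.)

0.57461
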